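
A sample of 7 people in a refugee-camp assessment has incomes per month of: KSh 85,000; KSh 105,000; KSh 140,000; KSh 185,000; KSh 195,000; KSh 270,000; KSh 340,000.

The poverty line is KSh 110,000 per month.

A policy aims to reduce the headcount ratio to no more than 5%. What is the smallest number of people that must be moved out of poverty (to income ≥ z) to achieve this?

2

2 of the 7 people are poor, so H = 2/7 = 0.286.
A headcount ratio of at most 5% allows at most ⌊0.05 × 7⌋ = 0 poor people.
So at least 2 − 0 = 2 must be lifted.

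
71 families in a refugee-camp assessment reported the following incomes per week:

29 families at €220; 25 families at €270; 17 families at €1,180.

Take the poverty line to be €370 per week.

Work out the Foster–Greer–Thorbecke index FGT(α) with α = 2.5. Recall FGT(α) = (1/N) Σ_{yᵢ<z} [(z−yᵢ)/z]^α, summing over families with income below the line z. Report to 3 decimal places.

Below z: 29×€220, 25×€270 (q = 54 of N = 71).
Shortfall ratios: (370−220)/370 = 0.4054 (×29); (370−270)/370 = 0.2703 (×25).
Raised to α = 2.5: 0.10465 (×29); 0.03797 (×25).
Sum = 3.984113; FGT(2.5) = 3.984113 / 71 = 0.056.

0.056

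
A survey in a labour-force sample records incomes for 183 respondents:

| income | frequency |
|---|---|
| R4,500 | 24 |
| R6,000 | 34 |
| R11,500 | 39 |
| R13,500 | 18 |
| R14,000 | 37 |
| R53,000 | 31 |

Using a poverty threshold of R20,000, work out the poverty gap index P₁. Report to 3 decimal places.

0.415

Poor units: 24×R4,500, 34×R6,000, 39×R11,500, 18×R13,500, 37×R14,000 (q = 152 of N = 183).
Gap ratios (z−y)/z: (20000−4500)/20000 = 0.7750 (×24); (20000−6000)/20000 = 0.7000 (×34); (20000−11500)/20000 = 0.4250 (×39); (20000−13500)/20000 = 0.3250 (×18); (20000−14000)/20000 = 0.3000 (×37).
Σ = 75.925000. Dividing by the full population N = 183 gives P₁ = 0.415.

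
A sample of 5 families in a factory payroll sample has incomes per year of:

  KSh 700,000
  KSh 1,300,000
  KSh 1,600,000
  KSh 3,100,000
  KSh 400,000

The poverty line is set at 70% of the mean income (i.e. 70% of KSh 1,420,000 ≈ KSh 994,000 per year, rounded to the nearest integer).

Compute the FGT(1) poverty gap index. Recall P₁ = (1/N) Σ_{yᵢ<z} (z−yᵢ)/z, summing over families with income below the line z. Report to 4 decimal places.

0.1787

Incomes under z: KSh 400,000, KSh 700,000 (q = 2 of N = 5).
Gap ratios (z−y)/z: (994000−400000)/994000 = 0.5976; (994000−700000)/994000 = 0.2958.
Σ = 0.893360. Dividing by the full population N = 5 gives P₁ = 0.1787.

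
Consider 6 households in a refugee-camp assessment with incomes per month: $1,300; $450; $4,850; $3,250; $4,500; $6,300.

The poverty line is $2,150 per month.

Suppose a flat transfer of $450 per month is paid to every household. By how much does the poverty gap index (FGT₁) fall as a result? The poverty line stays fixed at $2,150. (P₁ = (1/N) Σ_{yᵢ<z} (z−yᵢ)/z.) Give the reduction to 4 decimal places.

Before: below the line — $450, $1,300; poverty gap index (FGT₁) = 0.197674.
After the $450 transfer: below the line — $900, $1,750; poverty gap index (FGT₁) = 0.127907.
Reduction = 0.197674 − 0.127907 = 0.0698.

0.0698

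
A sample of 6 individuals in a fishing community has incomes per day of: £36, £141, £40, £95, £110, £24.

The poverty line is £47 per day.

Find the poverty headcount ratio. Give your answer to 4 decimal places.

3 of the 6 individuals have income below £47.
H = 3/6 = 0.5000.

0.5000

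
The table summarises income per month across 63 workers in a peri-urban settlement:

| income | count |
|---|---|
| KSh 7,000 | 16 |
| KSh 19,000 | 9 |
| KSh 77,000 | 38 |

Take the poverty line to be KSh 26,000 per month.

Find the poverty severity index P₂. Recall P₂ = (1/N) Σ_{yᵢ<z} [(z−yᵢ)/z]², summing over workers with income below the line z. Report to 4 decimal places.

0.1460

Incomes under z: 16×KSh 7,000, 9×KSh 19,000 (q = 25 of N = 63).
Gap ratios (z−y)/z: (26000−7000)/26000 = 0.7308 (×16); (26000−19000)/26000 = 0.2692 (×9).
Squared: 0.5340 (×16); 0.0725 (×9).
Sum = 9.196746; P₂ = 9.196746 / 63 = 0.1460.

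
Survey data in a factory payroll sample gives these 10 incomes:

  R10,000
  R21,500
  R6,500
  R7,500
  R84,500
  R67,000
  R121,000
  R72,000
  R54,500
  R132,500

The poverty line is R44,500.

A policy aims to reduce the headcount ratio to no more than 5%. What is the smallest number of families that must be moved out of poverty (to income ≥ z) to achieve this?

4

4 of the 10 families are poor, so H = 4/10 = 0.400.
A headcount ratio of at most 5% allows at most ⌊0.05 × 10⌋ = 0 poor families.
So at least 4 − 0 = 4 must be lifted.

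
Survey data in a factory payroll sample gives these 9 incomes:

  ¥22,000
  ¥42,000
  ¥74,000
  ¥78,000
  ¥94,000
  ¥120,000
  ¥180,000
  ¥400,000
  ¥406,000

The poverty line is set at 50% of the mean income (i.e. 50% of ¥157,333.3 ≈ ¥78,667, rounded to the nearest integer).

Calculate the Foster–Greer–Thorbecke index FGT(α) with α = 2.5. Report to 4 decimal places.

0.0655

Poor units: ¥22,000, ¥42,000, ¥74,000, ¥78,000 (q = 4 of N = 9).
Shortfall ratios: (78667−22000)/78667 = 0.7203; (78667−42000)/78667 = 0.4661; (78667−74000)/78667 = 0.0593; (78667−78000)/78667 = 0.0085.
Raised to α = 2.5: 0.44040; 0.14832; 0.00086; 0.00001.
Sum = 0.589583; FGT(2.5) = 0.589583 / 9 = 0.0655.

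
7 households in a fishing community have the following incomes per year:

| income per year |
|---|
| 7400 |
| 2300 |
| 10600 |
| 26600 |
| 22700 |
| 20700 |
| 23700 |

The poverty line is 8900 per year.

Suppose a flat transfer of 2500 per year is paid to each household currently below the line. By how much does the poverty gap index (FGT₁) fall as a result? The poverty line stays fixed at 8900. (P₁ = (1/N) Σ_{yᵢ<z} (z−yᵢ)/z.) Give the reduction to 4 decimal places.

Before: below the line — 2300, 7400; poverty gap index (FGT₁) = 0.130016.
After the 2500 transfer: below the line — 4800; poverty gap index (FGT₁) = 0.065811.
Reduction = 0.130016 − 0.065811 = 0.0642.

0.0642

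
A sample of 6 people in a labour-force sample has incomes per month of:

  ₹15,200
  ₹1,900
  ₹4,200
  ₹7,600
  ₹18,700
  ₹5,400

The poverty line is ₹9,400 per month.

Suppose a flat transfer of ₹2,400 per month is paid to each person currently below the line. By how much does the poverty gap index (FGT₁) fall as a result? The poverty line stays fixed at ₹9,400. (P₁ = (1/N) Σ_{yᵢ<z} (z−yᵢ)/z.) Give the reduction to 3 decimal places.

Before: below the line — ₹1,900, ₹4,200, ₹5,400, ₹7,600; poverty gap index (FGT₁) = 0.32801.
After the ₹2,400 transfer: below the line — ₹4,300, ₹6,600, ₹7,800; poverty gap index (FGT₁) = 0.16844.
Reduction = 0.32801 − 0.16844 = 0.160.

0.160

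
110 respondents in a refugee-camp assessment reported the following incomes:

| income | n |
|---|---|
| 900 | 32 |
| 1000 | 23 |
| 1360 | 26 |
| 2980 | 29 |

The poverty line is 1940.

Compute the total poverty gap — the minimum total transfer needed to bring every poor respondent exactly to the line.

Below the line: 32×900, 23×1000, 26×1360 (q = 81 of N = 110).
Individual gaps: 32×(1940−900) = 33280; 23×(1940−1000) = 21620; 26×(1940−1360) = 15080.
Aggregate gap = 69980.

69980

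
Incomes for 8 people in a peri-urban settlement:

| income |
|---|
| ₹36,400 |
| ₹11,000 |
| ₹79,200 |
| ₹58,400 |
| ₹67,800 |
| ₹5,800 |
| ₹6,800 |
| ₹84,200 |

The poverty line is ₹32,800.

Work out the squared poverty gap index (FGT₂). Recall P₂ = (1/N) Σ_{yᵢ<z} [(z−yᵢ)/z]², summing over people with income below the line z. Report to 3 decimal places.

0.218

Poor units: ₹5,800, ₹6,800, ₹11,000 (q = 3 of N = 8).
Normalized shortfalls: (32800−5800)/32800 = 0.8232; (32800−6800)/32800 = 0.7927; (32800−11000)/32800 = 0.6646.
Squared: 0.6776; 0.6283; 0.4417.
Sum = 1.747695; P₂ = 1.747695 / 8 = 0.218.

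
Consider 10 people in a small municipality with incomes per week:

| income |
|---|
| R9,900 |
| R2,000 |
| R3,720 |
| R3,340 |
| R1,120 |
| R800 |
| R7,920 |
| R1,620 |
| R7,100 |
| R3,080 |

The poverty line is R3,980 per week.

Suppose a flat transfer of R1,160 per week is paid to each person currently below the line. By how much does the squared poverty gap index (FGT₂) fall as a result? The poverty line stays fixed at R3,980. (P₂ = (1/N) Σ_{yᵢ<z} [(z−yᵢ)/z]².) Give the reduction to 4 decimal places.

Before: below the line — R800, R1,120, R1,620, R2,000, R3,080, R3,340, R3,720; squared poverty gap index (FGT₂) = 0.183513.
After the R1,160 transfer: below the line — R1,960, R2,280, R2,780, R3,160; squared poverty gap index (FGT₂) = 0.057339.
Reduction = 0.183513 − 0.057339 = 0.1262.

0.1262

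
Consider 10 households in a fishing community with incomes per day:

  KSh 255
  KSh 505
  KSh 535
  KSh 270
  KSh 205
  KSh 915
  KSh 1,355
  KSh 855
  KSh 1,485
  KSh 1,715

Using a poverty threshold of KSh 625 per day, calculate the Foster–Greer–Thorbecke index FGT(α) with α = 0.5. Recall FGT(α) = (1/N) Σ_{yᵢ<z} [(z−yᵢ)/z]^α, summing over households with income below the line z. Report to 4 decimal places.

0.3160

Poor units: KSh 205, KSh 255, KSh 270, KSh 505, KSh 535 (q = 5 of N = 10).
Gap ratios (z−y)/z: (625−205)/625 = 0.6720; (625−255)/625 = 0.5920; (625−270)/625 = 0.5680; (625−505)/625 = 0.1920; (625−535)/625 = 0.1440.
Raised to α = 0.5: 0.81976; 0.76942; 0.75366; 0.43818; 0.37947.
Sum = 3.160481; FGT(0.5) = 3.160481 / 10 = 0.3160.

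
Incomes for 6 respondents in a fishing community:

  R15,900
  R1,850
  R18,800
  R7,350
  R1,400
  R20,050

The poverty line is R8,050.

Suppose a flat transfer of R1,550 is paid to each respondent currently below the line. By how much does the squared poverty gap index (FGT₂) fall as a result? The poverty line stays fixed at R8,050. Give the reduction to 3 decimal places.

0.091

Before: below the line — R1,400, R1,850, R7,350; squared poverty gap index (FGT₂) = 0.21386.
After the R1,550 transfer: below the line — R2,950, R3,400; squared poverty gap index (FGT₂) = 0.12251.
Reduction = 0.21386 − 0.12251 = 0.091.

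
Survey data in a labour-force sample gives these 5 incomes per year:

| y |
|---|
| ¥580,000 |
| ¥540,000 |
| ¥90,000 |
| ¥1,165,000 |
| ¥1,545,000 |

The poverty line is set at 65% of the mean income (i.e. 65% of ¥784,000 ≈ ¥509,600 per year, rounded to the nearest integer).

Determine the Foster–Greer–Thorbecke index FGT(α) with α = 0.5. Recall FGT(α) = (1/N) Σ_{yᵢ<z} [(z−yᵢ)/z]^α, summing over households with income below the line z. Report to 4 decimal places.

0.1815

Below the line: ¥90,000 (q = 1 of N = 5).
Shortfall ratios: (509600−90000)/509600 = 0.8234.
Raised to α = 0.5: 0.90741.
Sum = 0.907409; FGT(0.5) = 0.907409 / 5 = 0.1815.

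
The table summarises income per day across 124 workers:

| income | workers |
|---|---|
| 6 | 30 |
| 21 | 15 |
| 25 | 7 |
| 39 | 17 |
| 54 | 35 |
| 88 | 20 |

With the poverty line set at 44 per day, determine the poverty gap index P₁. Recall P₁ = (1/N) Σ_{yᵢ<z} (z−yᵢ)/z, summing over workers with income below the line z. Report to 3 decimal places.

Below the line: 30×6, 15×21, 7×25, 17×39 (q = 69 of N = 124).
Normalized shortfalls: (44−6)/44 = 0.8636 (×30); (44−21)/44 = 0.5227 (×15); (44−25)/44 = 0.4318 (×7); (44−39)/44 = 0.1136 (×17).
Sum of shortfalls = 38.704545; P₁ averages over all N: 38.704545 / 124 = 0.312.

0.312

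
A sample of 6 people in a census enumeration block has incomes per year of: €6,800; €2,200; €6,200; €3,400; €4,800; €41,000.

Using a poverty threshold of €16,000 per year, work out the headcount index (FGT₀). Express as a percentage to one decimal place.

5 of the 6 people have income below €16,000.
H = 5/6 = 83.3%.

83.3%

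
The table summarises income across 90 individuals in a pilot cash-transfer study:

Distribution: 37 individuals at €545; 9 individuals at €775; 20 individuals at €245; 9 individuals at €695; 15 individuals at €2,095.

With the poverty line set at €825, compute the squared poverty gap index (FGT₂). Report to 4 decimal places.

Poor units: 20×€245, 37×€545, 9×€695, 9×€775 (q = 75 of N = 90).
Normalized shortfalls: (825−245)/825 = 0.7030 (×20); (825−545)/825 = 0.3394 (×37); (825−695)/825 = 0.1576 (×9); (825−775)/825 = 0.0606 (×9).
Squared: 0.4943 (×20); 0.1152 (×37); 0.0248 (×9); 0.0037 (×9).
Sum = 14.403526; P₂ = 14.403526 / 90 = 0.1600.

0.1600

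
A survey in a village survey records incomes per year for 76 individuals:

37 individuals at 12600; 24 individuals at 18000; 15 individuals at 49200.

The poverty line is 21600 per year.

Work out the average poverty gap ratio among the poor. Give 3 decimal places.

Below the line: 37×12600, 24×18000 (q = 61 of N = 76).
Relative gaps: 0.4167 (×37), 0.1667 (×24); sum = 19.416667.
I averages over the q = 61 poor units only: 19.416667 / 61 = 0.318.

0.318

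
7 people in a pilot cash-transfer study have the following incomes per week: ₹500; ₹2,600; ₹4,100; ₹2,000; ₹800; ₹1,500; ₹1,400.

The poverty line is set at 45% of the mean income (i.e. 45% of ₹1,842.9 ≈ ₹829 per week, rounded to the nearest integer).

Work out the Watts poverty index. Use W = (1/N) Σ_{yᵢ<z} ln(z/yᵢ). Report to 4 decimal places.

0.0773

Incomes under z: ₹500, ₹800 (q = 2 of N = 7).
Log gaps: ln(829/500) = 0.5056; ln(829/800) = 0.0356.
W = 0.541220 / 7 = 0.0773.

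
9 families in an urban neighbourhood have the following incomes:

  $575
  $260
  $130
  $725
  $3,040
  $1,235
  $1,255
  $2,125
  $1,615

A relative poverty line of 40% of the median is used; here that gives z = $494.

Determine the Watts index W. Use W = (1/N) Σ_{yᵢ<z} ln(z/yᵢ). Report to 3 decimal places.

Below the line: $130, $260 (q = 2 of N = 9).
ln(z/y) terms: ln(494/130) = 1.3350; ln(494/260) = 0.6419.
W = 1.976855 / 9 = 0.220.

0.220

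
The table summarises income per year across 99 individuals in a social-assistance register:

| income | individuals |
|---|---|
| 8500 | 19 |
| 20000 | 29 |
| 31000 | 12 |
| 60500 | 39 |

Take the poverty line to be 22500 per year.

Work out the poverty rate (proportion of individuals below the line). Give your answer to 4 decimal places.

0.4848

48 of the 99 individuals have income below 22500.
H = 48/99 = 0.4848.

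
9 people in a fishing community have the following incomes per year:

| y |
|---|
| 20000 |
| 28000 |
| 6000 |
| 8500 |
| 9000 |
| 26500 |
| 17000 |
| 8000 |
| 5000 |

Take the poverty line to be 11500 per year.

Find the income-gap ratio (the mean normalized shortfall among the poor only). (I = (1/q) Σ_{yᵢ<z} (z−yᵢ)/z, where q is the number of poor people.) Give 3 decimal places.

Incomes under z: 5000, 6000, 8000, 8500, 9000 (q = 5 of N = 9).
Shortfall ratios (z−y)/z: 0.5652, 0.4783, 0.3043, 0.2609, 0.2174; sum = 1.826087.
I averages over the q = 5 poor units only: 1.826087 / 5 = 0.365.

0.365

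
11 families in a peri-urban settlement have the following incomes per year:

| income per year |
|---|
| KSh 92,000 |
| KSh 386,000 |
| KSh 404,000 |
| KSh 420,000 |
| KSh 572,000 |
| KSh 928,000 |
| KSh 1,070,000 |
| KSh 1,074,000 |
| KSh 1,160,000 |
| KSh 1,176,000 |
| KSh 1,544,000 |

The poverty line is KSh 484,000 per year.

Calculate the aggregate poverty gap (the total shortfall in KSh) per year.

KSh 634,000

Below the line: KSh 92,000, KSh 386,000, KSh 404,000, KSh 420,000 (q = 4 of N = 11).
Individual gaps: 484000−92000 = 392000; 484000−386000 = 98000; 484000−404000 = 80000; 484000−420000 = 64000.
Aggregate gap = KSh 634,000.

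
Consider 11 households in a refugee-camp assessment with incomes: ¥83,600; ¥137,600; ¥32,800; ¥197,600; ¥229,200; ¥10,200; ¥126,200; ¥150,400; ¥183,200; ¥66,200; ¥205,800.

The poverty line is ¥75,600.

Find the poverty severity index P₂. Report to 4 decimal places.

Below z: ¥10,200, ¥32,800, ¥66,200 (q = 3 of N = 11).
Normalized shortfalls: (75600−10200)/75600 = 0.8651; (75600−32800)/75600 = 0.5661; (75600−66200)/75600 = 0.1243.
Squared: 0.7484; 0.3205; 0.0155.
Sum = 1.084334; P₂ = 1.084334 / 11 = 0.0986.

0.0986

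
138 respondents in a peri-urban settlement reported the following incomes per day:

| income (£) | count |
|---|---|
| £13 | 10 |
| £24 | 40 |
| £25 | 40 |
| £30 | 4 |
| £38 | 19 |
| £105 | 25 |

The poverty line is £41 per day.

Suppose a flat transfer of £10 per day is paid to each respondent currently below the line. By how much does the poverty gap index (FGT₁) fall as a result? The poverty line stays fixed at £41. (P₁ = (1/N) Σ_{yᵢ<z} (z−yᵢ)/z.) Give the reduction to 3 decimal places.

Before: below the line — 10×£13, 40×£24, 40×£25, 4×£30, 19×£38; poverty gap index (FGT₁) = 0.30064.
After the £10 transfer: below the line — 10×£23, 40×£34, 40×£35, 4×£40; poverty gap index (FGT₁) = 0.12443.
Reduction = 0.30064 − 0.12443 = 0.176.

0.176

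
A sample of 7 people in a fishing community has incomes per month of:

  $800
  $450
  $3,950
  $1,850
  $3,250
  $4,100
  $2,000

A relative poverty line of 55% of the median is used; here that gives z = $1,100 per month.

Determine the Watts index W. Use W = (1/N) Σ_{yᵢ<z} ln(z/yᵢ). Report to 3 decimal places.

0.173

Below the line: $450, $800 (q = 2 of N = 7).
Log gaps: ln(1100/450) = 0.8938; ln(1100/800) = 0.3185.
W = 1.212272 / 7 = 0.173.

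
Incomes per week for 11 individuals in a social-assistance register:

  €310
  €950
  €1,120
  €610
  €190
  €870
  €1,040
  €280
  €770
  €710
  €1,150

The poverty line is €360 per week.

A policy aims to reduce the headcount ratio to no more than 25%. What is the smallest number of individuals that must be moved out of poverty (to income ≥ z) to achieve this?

Currently q = 3 of N = 11 are below the line (H = 0.273).
A headcount ratio of at most 25% allows at most ⌊0.25 × 11⌋ = 2 poor individuals.
So at least 3 − 2 = 1 must be lifted.

1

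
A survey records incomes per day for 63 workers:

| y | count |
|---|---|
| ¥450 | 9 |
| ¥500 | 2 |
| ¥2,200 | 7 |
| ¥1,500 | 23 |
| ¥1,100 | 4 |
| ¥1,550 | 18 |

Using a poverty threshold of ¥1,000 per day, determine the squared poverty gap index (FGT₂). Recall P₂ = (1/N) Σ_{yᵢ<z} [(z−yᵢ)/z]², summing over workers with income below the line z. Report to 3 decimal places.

Below the line: 9×¥450, 2×¥500 (q = 11 of N = 63).
Gap ratios (z−y)/z: (1000−450)/1000 = 0.5500 (×9); (1000−500)/1000 = 0.5000 (×2).
Squared: 0.3025 (×9); 0.2500 (×2).
Sum = 3.222500; P₂ = 3.222500 / 63 = 0.051.

0.051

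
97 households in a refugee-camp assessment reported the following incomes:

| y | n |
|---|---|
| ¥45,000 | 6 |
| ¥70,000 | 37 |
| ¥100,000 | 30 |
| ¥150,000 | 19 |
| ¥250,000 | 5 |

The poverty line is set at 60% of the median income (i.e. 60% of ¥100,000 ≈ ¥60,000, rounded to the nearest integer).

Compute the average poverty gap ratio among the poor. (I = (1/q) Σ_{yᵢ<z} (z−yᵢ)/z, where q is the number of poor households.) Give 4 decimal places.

0.2500

Poor units: 6×¥45,000 (q = 6 of N = 97).
Relative gaps: 0.2500 (×6); sum = 1.500000.
I averages over the q = 6 poor units only: 1.500000 / 6 = 0.2500.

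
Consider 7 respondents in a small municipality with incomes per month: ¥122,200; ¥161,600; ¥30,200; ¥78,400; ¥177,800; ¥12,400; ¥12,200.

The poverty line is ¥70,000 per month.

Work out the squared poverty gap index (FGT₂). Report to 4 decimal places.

Below z: ¥12,200, ¥12,400, ¥30,200 (q = 3 of N = 7).
Shortfall ratios: (70000−12200)/70000 = 0.8257; (70000−12400)/70000 = 0.8229; (70000−30200)/70000 = 0.5686.
Squared: 0.6818; 0.6771; 0.3233.
Sum = 1.682171; P₂ = 1.682171 / 7 = 0.2403.

0.2403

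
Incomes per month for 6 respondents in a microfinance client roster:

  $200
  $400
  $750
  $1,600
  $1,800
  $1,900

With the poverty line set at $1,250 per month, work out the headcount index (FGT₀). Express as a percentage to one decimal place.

50.0%

3 of the 6 respondents have income below $1,250.
H = 3/6 = 50.0%.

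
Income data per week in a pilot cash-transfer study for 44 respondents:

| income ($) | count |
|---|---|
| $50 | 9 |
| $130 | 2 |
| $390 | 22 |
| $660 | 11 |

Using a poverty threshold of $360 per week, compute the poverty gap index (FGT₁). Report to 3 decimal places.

0.205

Below z: 9×$50, 2×$130 (q = 11 of N = 44).
Gap ratios (z−y)/z: (360−50)/360 = 0.8611 (×9); (360−130)/360 = 0.6389 (×2).
Sum of shortfalls = 9.027778; P₁ averages over all N: 9.027778 / 44 = 0.205.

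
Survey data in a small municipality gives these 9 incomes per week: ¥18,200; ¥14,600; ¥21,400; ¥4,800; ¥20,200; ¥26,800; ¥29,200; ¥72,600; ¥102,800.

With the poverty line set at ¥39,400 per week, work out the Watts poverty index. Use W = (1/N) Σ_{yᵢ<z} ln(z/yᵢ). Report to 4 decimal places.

Incomes under z: ¥4,800, ¥14,600, ¥18,200, ¥20,200, ¥21,400, ¥26,800, ¥29,200 (q = 7 of N = 9).
Log gaps: ln(39400/4800) = 2.1051; ln(39400/14600) = 0.9927; ln(39400/18200) = 0.7723; ln(39400/20200) = 0.6681; ln(39400/21400) = 0.6104; ln(39400/26800) = 0.3854; ln(39400/29200) = 0.2996.
W = 5.833658 / 9 = 0.6482.

0.6482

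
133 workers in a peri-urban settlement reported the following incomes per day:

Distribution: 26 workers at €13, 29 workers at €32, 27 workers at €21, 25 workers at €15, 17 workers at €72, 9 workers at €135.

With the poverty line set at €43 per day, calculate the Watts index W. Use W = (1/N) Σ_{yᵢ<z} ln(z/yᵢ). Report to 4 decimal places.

Incomes under z: 26×€13, 25×€15, 27×€21, 29×€32 (q = 107 of N = 133).
ln(z/y) terms: ln(43/13) = 1.1963 (×26); ln(43/15) = 1.0531 (×25); ln(43/21) = 0.7167 (×27); ln(43/32) = 0.2955 (×29).
W = 85.350027 / 133 = 0.6417.

0.6417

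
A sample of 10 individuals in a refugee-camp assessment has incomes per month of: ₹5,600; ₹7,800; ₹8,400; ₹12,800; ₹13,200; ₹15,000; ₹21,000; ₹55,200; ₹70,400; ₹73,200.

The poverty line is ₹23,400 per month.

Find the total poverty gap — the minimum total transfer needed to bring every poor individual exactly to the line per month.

Below z: ₹5,600, ₹7,800, ₹8,400, ₹12,800, ₹13,200, ₹15,000, ₹21,000 (q = 7 of N = 10).
Individual gaps: 23400−5600 = 17800; 23400−7800 = 15600; 23400−8400 = 15000; 23400−12800 = 10600; 23400−13200 = 10200; 23400−15000 = 8400; 23400−21000 = 2400.
Aggregate gap = ₹80,000.

₹80,000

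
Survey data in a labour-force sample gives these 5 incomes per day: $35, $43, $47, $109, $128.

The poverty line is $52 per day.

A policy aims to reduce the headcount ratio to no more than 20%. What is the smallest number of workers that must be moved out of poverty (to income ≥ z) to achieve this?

2

3 of the 5 workers are poor, so H = 3/5 = 0.600.
A headcount ratio of at most 20% allows at most ⌊0.20 × 5⌋ = 1 poor workers.
So at least 3 − 1 = 2 must be lifted.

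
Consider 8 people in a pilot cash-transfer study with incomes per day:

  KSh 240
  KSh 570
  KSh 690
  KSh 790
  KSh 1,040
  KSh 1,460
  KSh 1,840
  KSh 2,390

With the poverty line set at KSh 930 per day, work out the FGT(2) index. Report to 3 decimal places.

Incomes under z: KSh 240, KSh 570, KSh 690, KSh 790 (q = 4 of N = 8).
Normalized shortfalls: (930−240)/930 = 0.7419; (930−570)/930 = 0.3871; (930−690)/930 = 0.2581; (930−790)/930 = 0.1505.
Squared: 0.5505; 0.1498; 0.0666; 0.0227.
Sum = 0.789571; P₂ = 0.789571 / 8 = 0.099.

0.099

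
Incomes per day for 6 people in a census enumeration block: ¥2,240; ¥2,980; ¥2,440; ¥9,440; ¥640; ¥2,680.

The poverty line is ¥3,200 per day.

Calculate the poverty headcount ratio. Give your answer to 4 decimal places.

5 of the 6 people have income below ¥3,200.
H = 5/6 = 0.8333.

0.8333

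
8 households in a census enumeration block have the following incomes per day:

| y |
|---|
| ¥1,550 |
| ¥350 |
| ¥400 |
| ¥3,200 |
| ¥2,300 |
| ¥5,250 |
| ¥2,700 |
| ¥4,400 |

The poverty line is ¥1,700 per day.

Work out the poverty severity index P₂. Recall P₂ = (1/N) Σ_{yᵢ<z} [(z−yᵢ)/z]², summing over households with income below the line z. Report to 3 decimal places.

Poor units: ¥350, ¥400, ¥1,550 (q = 3 of N = 8).
Gap ratios (z−y)/z: (1700−350)/1700 = 0.7941; (1700−400)/1700 = 0.7647; (1700−1550)/1700 = 0.0882.
Squared: 0.6306; 0.5848; 0.0078.
Sum = 1.223183; P₂ = 1.223183 / 8 = 0.153.

0.153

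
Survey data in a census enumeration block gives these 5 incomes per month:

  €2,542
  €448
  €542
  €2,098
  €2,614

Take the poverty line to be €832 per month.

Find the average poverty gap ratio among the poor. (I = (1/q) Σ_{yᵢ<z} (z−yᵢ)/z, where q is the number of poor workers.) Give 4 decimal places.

Below z: €448, €542 (q = 2 of N = 5).
Relative gaps: 0.4615, 0.3486; sum = 0.810096.
The income-gap ratio divides by q (the poor only): 0.810096 / 2 = 0.4050.

0.4050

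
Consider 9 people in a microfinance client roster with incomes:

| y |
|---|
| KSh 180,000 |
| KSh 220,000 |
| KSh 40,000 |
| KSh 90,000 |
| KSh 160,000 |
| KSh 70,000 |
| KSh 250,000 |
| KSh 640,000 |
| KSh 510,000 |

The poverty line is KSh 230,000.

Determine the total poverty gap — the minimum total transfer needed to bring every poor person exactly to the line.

Incomes under z: KSh 40,000, KSh 70,000, KSh 90,000, KSh 160,000, KSh 180,000, KSh 220,000 (q = 6 of N = 9).
Individual gaps: 230000−40000 = 190000; 230000−70000 = 160000; 230000−90000 = 140000; 230000−160000 = 70000; 230000−180000 = 50000; 230000−220000 = 10000.
Aggregate gap = KSh 620,000.

KSh 620,000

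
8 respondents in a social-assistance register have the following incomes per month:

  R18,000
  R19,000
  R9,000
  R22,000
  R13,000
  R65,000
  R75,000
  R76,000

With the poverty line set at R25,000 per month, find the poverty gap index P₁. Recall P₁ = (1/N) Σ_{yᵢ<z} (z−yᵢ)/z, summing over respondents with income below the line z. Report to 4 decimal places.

0.2200

Poor units: R9,000, R13,000, R18,000, R19,000, R22,000 (q = 5 of N = 8).
Relative gaps: (25000−9000)/25000 = 0.6400; (25000−13000)/25000 = 0.4800; (25000−18000)/25000 = 0.2800; (25000−19000)/25000 = 0.2400; (25000−22000)/25000 = 0.1200.
Σ = 1.760000. Dividing by the full population N = 8 gives P₁ = 0.2200.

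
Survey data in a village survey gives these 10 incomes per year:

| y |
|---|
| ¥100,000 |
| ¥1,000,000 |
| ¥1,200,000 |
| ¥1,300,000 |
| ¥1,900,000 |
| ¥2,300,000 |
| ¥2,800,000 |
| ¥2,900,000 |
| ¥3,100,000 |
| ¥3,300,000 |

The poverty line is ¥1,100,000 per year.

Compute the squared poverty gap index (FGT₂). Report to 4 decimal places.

0.0835

Below the line: ¥100,000, ¥1,000,000 (q = 2 of N = 10).
Normalized shortfalls: (1100000−100000)/1100000 = 0.9091; (1100000−1000000)/1100000 = 0.0909.
Squared: 0.8264; 0.0083.
Sum = 0.834711; P₂ = 0.834711 / 10 = 0.0835.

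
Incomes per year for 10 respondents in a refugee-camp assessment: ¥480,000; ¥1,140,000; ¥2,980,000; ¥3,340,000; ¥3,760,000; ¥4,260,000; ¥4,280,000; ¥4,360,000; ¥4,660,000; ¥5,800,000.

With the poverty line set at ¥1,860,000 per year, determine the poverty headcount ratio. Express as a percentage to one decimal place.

20.0%

2 of the 10 respondents have income below ¥1,860,000.
H = 2/10 = 20.0%.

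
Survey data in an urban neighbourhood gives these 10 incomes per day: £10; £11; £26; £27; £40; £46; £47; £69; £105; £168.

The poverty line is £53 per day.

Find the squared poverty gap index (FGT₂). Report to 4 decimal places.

0.1877

Poor units: £10, £11, £26, £27, £40, £46, £47 (q = 7 of N = 10).
Relative gaps: (53−10)/53 = 0.8113; (53−11)/53 = 0.7925; (53−26)/53 = 0.5094; (53−27)/53 = 0.4906; (53−40)/53 = 0.2453; (53−46)/53 = 0.1321; (53−47)/53 = 0.1132.
Squared: 0.6582; 0.6280; 0.2595; 0.2407; 0.0602; 0.0174; 0.0128.
Sum = 1.876824; P₂ = 1.876824 / 10 = 0.1877.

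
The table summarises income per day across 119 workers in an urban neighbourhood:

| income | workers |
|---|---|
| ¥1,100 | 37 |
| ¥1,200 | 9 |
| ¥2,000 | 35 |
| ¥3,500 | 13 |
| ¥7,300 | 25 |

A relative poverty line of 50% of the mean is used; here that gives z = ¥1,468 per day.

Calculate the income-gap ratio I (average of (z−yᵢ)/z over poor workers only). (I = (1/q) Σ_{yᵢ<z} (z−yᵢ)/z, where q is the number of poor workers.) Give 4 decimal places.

0.2374

Below z: 37×¥1,100, 9×¥1,200 (q = 46 of N = 119).
Shortfall ratios (z−y)/z: 0.2507 (×37), 0.1826 (×9); sum = 10.918256.
The income-gap ratio divides by q (the poor only): 10.918256 / 46 = 0.2374.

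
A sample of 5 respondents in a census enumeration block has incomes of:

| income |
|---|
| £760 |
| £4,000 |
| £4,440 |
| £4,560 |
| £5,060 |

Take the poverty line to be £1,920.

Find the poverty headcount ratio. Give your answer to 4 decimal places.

0.2000

1 of the 5 respondents have income below £1,920.
H = 1/5 = 0.2000.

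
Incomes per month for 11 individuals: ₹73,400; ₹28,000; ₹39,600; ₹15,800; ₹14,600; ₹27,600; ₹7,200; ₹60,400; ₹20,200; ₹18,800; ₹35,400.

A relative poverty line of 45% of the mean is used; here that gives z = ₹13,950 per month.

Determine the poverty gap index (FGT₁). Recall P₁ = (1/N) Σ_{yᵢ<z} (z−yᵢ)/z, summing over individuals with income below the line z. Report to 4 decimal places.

0.0440

Below the line: ₹7,200 (q = 1 of N = 11).
Shortfall ratios: (13950−7200)/13950 = 0.4839.
Sum of shortfalls = 0.483871; P₁ averages over all N: 0.483871 / 11 = 0.0440.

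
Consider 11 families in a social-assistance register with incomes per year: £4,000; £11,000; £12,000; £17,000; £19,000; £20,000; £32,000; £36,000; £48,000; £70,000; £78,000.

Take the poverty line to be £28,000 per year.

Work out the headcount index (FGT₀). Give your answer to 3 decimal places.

6 of the 11 families have income below £28,000.
H = 6/11 = 0.545.

0.545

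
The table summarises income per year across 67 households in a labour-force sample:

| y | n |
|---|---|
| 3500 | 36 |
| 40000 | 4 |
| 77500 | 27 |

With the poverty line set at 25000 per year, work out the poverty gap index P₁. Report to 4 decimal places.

0.4621

Below z: 36×3500 (q = 36 of N = 67).
Relative gaps: (25000−3500)/25000 = 0.8600 (×36).
Sum of shortfalls = 30.960000; P₁ averages over all N: 30.960000 / 67 = 0.4621.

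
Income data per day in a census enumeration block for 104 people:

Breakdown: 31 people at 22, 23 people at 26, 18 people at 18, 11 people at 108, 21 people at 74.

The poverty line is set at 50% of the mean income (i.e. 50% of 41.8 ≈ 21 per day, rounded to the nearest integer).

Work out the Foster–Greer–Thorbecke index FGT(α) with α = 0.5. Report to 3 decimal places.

0.065

Incomes under z: 18×18 (q = 18 of N = 104).
Gap ratios (z−y)/z: (21−18)/21 = 0.1429 (×18).
Raised to α = 0.5: 0.37796 (×18).
Sum = 6.803361; FGT(0.5) = 6.803361 / 104 = 0.065.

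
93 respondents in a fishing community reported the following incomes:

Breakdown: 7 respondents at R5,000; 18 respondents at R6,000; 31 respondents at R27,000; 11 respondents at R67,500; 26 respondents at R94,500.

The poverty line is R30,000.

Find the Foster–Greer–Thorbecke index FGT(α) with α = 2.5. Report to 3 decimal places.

Incomes under z: 7×R5,000, 18×R6,000, 31×R27,000 (q = 56 of N = 93).
Normalized shortfalls: (30000−5000)/30000 = 0.8333 (×7); (30000−6000)/30000 = 0.8000 (×18); (30000−27000)/30000 = 0.1000 (×31).
Raised to α = 2.5: 0.63394 (×7); 0.57243 (×18); 0.00316 (×31).
Sum = 14.839399; FGT(2.5) = 14.839399 / 93 = 0.160.

0.160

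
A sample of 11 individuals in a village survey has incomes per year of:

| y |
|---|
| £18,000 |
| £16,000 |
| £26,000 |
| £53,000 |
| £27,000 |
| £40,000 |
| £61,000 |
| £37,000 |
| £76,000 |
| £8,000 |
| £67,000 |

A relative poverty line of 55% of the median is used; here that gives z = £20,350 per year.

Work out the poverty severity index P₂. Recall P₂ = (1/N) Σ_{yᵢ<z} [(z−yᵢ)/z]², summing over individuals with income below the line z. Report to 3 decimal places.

0.039

Below z: £8,000, £16,000, £18,000 (q = 3 of N = 11).
Shortfall ratios: (20350−8000)/20350 = 0.6069; (20350−16000)/20350 = 0.2138; (20350−18000)/20350 = 0.1155.
Squared: 0.3683; 0.0457; 0.0133.
Sum = 0.427331; P₂ = 0.427331 / 11 = 0.039.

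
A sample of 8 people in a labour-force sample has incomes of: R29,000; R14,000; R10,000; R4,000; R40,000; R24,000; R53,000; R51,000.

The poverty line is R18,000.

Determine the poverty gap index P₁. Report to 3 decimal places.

Poor units: R4,000, R10,000, R14,000 (q = 3 of N = 8).
Shortfall ratios: (18000−4000)/18000 = 0.7778; (18000−10000)/18000 = 0.4444; (18000−14000)/18000 = 0.2222.
Σ = 1.444444. Dividing by the full population N = 8 gives P₁ = 0.181.

0.181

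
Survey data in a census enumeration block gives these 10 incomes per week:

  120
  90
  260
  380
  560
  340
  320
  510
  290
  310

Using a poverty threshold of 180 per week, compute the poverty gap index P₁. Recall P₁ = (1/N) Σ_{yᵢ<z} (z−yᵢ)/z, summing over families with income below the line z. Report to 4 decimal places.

Below the line: 90, 120 (q = 2 of N = 10).
Shortfall ratios: (180−90)/180 = 0.5000; (180−120)/180 = 0.3333.
Σ = 0.833333. Dividing by the full population N = 10 gives P₁ = 0.0833.

0.0833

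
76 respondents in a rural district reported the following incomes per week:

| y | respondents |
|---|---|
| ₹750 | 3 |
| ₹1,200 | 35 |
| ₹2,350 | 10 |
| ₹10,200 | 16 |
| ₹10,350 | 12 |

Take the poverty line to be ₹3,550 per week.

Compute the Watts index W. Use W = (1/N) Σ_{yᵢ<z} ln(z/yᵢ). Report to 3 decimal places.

Below the line: 3×₹750, 35×₹1,200, 10×₹2,350 (q = 48 of N = 76).
ln(z/y) terms: ln(3550/750) = 1.5546 (×3); ln(3550/1200) = 1.0846 (×35); ln(3550/2350) = 0.4125 (×10).
W = 46.751123 / 76 = 0.615.

0.615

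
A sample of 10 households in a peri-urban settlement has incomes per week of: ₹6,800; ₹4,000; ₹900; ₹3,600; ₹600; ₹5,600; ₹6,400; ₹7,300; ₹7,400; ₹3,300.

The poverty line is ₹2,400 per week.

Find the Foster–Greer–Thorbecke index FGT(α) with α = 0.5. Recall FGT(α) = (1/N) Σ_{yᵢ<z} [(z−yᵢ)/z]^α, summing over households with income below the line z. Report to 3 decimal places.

0.166

Below the line: ₹600, ₹900 (q = 2 of N = 10).
Normalized shortfalls: (2400−600)/2400 = 0.7500; (2400−900)/2400 = 0.6250.
Raised to α = 0.5: 0.86603; 0.79057.
Sum = 1.656595; FGT(0.5) = 1.656595 / 10 = 0.166.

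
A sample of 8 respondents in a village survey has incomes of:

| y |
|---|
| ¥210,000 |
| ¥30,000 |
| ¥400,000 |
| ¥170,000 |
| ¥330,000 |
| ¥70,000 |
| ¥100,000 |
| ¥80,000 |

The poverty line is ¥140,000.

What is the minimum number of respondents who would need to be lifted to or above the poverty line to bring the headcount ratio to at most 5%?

4

4 of the 8 respondents are poor, so H = 4/8 = 0.500.
A headcount ratio of at most 5% allows at most ⌊0.05 × 8⌋ = 0 poor respondents.
So at least 4 − 0 = 4 must be lifted.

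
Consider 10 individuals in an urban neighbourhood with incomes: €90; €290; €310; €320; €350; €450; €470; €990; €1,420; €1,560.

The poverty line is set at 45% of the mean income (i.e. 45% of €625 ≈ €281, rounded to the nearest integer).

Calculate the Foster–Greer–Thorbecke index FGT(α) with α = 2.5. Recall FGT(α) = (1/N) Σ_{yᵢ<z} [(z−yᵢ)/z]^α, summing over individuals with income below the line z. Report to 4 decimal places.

0.0381

Incomes under z: €90 (q = 1 of N = 10).
Shortfall ratios: (281−90)/281 = 0.6797.
Raised to α = 2.5: 0.38091.
Sum = 0.380906; FGT(2.5) = 0.380906 / 10 = 0.0381.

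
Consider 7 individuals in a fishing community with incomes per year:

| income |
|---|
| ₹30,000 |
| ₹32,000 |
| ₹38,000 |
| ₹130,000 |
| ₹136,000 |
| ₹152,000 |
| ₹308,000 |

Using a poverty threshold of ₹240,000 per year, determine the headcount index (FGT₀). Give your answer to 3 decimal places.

0.857

6 of the 7 individuals have income below ₹240,000.
H = 6/7 = 0.857.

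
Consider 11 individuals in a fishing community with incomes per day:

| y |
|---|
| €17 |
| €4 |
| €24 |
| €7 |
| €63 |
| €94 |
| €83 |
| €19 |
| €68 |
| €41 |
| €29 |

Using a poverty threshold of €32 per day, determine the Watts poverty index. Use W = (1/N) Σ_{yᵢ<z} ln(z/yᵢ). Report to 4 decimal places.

Below z: €4, €7, €17, €19, €24, €29 (q = 6 of N = 11).
Log shortfalls: ln(32/4) = 2.0794; ln(32/7) = 1.5198; ln(32/17) = 0.6325; ln(32/19) = 0.5213; ln(32/24) = 0.2877; ln(32/29) = 0.0984.
W = 5.139209 / 11 = 0.4672.

0.4672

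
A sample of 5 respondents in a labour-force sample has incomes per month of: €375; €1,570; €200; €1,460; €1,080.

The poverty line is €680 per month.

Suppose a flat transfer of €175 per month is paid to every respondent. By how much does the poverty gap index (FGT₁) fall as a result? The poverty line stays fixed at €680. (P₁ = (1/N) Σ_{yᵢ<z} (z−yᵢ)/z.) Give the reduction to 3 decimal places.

Before: below the line — €200, €375; poverty gap index (FGT₁) = 0.23088.
After the €175 transfer: below the line — €375, €550; poverty gap index (FGT₁) = 0.12794.
Reduction = 0.23088 − 0.12794 = 0.103.

0.103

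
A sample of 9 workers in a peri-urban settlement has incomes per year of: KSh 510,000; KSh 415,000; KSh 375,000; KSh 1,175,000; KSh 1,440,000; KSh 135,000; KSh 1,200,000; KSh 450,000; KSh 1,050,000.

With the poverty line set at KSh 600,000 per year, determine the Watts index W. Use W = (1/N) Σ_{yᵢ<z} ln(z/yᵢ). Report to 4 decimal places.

0.3089

Incomes under z: KSh 135,000, KSh 375,000, KSh 415,000, KSh 450,000, KSh 510,000 (q = 5 of N = 9).
Log shortfalls: ln(600000/135000) = 1.4917; ln(600000/375000) = 0.4700; ln(600000/415000) = 0.3687; ln(600000/450000) = 0.2877; ln(600000/510000) = 0.1625.
W = 2.780511 / 9 = 0.3089.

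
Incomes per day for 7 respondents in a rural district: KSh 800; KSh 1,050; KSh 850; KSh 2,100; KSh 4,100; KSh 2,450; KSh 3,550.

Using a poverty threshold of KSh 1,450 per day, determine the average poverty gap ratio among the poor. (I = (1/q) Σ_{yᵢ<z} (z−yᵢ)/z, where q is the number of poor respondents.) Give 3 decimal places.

0.379

Poor units: KSh 800, KSh 850, KSh 1,050 (q = 3 of N = 7).
Shortfall ratios (z−y)/z: 0.4483, 0.4138, 0.2759; sum = 1.137931.
The income-gap ratio divides by q (the poor only): 1.137931 / 3 = 0.379.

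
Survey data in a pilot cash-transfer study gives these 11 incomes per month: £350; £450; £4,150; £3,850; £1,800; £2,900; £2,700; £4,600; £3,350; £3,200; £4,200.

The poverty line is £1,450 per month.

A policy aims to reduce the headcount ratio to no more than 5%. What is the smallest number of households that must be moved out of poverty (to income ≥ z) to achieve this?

2 of the 11 households are poor, so H = 2/11 = 0.182.
A headcount ratio of at most 5% allows at most ⌊0.05 × 11⌋ = 0 poor households.
So at least 2 − 0 = 2 must be lifted.

2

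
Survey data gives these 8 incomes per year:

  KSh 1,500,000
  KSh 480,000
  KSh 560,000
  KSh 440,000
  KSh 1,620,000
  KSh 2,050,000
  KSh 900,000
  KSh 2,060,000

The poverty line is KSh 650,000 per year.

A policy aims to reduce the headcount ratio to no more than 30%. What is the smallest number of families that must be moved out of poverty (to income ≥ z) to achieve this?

Currently q = 3 of N = 8 are below the line (H = 0.375).
A headcount ratio of at most 30% allows at most ⌊0.30 × 8⌋ = 2 poor families.
So at least 3 − 2 = 1 must be lifted.

1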